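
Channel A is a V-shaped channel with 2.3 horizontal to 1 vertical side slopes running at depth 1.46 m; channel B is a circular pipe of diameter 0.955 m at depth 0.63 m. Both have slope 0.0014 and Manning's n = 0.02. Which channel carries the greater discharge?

Channel A: For a triangular section with side slope z = 2.3: A = zy² = 2.3×1.46² = 4.903 m²; P = 2y√(1+z²) = 2×1.46×2.508 = 7.323 m. Hydraulic radius R = A/P = 4.903/7.323 = 0.6695 m. Q_A = (1/0.02)·4.903·0.6695^(2/3)·√0.0014 = 7.019 m³/s.
Channel B: For a circular section of diameter D = 0.955 m at depth y = 0.63 m, the central angle is θ = 2 arccos(1 − 2y/D) = 3.792 rad. Then A = (D²/8)(θ − sin θ) = 0.5013 m² and P = Dθ/2 = 1.811 m. Hydraulic radius R = A/P = 0.5013/1.811 = 0.2769 m. Q_B = (1/0.02)·0.5013·0.2769^(2/3)·√0.0014 = 0.3984 m³/s.
Q_A = 7.019 m³/s vs Q_B = 0.3984 m³/s, so channel A carries more.

channel A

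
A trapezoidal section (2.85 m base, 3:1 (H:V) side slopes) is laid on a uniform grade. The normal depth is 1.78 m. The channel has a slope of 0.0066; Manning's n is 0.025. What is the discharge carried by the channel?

Q = 48.4 m³/s

With bottom width b = 2.85 m and side slope z = 3: A = (b + zy)y = (2.85 + 3×1.78)×1.78 = 14.58 m²; P = b + 2y√(1+z²) = 2.85 + 2×1.78×3.162 = 14.11 m.
Hydraulic radius R = A/P = 14.58/14.11 = 1.033 m.
Manning's equation: Q = (1/n) A R^(2/3) S^(1/2) = (1/0.025) × 14.58 × 1.033^(2/3) × 0.0066^(1/2) = 48.4 m³/s.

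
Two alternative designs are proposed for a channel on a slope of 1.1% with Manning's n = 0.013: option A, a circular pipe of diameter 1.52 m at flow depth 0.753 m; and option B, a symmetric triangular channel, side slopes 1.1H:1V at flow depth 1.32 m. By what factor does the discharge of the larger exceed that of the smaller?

Channel A: For a circular section of diameter D = 1.52 m at depth y = 0.753 m, the central angle is θ = 2 arccos(1 − 2y/D) = 3.123 rad. Then A = (D²/8)(θ − sin θ) = 0.8967 m² and P = Dθ/2 = 2.374 m. Hydraulic radius R = A/P = 0.8967/2.374 = 0.3778 m. Q_A = (1/0.013)·0.8967·0.3778^(2/3)·√0.011 = 3.78 m³/s.
Channel B: For a triangular section with side slope z = 1.1: A = zy² = 1.1×1.32² = 1.917 m²; P = 2y√(1+z²) = 2×1.32×1.487 = 3.925 m. Hydraulic radius R = A/P = 1.917/3.925 = 0.4884 m. Q_B = (1/0.013)·1.917·0.4884^(2/3)·√0.011 = 9.589 m³/s.
The larger discharge is 9.589 m³/s and the smaller is 3.78 m³/s; the ratio is 2.54.

2.54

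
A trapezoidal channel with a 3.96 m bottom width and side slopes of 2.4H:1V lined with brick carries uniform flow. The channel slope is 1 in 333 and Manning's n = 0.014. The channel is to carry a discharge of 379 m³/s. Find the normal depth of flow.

y_n = 4.1 m

Manning's equation rearranged: A R^(2/3) = nQ / (1·√S) = 0.014 × 379 / (√0.003003) = 96.83.
At y = 3.47 m: A R^(2/3) = 66.28 — too small.
At y = 4.5 m: A R^(2/3) = 120 — too large.
At y = 4.1 m: A R^(2/3) = 96.81 — close enough.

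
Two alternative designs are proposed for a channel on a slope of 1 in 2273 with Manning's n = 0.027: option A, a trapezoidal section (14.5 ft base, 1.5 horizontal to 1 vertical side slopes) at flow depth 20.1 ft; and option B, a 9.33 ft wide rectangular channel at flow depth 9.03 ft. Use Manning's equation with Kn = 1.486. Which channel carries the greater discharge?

Channel A: With bottom width b = 14.5 ft and side slope z = 1.5: A = (b + zy)y = (14.5 + 1.5×20.1)×20.1 = 897.5 ft²; P = b + 2y√(1+z²) = 14.5 + 2×20.1×1.803 = 86.97 ft. Hydraulic radius R = A/P = 897.5/86.97 = 10.32 ft. Q_A = (1.486/0.027)·897.5·10.32^(2/3)·√0.0004399 = 4911 ft³/s.
Channel B: Flow area A = b·y = 9.33 × 9.03 = 84.25 ft². Wetted perimeter P = b + 2y = 9.33 + 2×9.03 = 27.39 ft. Hydraulic radius R = A/P = 84.25/27.39 = 3.076 ft. Q_B = (1.486/0.027)·84.25·3.076^(2/3)·√0.0004399 = 205.7 ft³/s.
Q_A = 4911 ft³/s vs Q_B = 205.7 ft³/s, so channel A carries more.

channel A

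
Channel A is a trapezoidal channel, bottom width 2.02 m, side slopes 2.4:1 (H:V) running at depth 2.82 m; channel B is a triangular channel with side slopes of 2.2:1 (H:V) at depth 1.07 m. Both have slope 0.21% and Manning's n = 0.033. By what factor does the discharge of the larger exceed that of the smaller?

20.7

Channel A: With bottom width b = 2.02 m and side slope z = 2.4: A = (b + zy)y = (2.02 + 2.4×2.82)×2.82 = 24.78 m²; P = b + 2y√(1+z²) = 2.02 + 2×2.82×2.6 = 16.68 m. Hydraulic radius R = A/P = 24.78/16.68 = 1.485 m. Q_A = (1/0.033)·24.78·1.485^(2/3)·√0.0021 = 44.8 m³/s.
Channel B: For a triangular section with side slope z = 2.2: A = zy² = 2.2×1.07² = 2.519 m²; P = 2y√(1+z²) = 2×1.07×2.417 = 5.172 m. Hydraulic radius R = A/P = 2.519/5.172 = 0.487 m. Q_B = (1/0.033)·2.519·0.487^(2/3)·√0.0021 = 2.165 m³/s.
The larger discharge is 44.8 m³/s and the smaller is 2.165 m³/s; the ratio is 20.7.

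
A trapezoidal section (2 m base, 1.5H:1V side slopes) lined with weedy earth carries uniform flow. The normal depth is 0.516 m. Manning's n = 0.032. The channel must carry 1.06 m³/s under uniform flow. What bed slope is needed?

With bottom width b = 2 m and side slope z = 1.5: A = (b + zy)y = (2 + 1.5×0.516)×0.516 = 1.431 m²; P = b + 2y√(1+z²) = 2 + 2×0.516×1.803 = 3.86 m.
Hydraulic radius R = A/P = 1.431/3.86 = 0.3708 m.
From Manning's equation, S = [nQ / (1 A R^(2/3))]² = [0.032 × 1.06 / (1 × 1.431 × 0.3708^(2/3))]² = 0.00211.

S = 0.00211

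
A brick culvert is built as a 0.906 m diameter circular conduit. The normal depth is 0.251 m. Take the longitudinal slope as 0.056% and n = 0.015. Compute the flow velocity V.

V = 0.435 m/s

For a circular section of diameter D = 0.906 m at depth y = 0.251 m, the central angle is θ = 2 arccos(1 − 2y/D) = 2.217 rad. Then A = (D²/8)(θ − sin θ) = 0.1456 m² and P = Dθ/2 = 1.004 m.
Hydraulic radius R = A/P = 0.1456/1.004 = 0.145 m.
From Manning's equation, V = (1/n) R^(2/3) S^(1/2) = (1/0.015) × 0.145^(2/3) × 0.00056^(1/2) = 0.435 m/s.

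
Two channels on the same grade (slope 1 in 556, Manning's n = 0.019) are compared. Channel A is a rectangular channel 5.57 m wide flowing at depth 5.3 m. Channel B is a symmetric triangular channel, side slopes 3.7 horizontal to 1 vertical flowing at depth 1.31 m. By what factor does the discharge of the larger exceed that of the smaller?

9.43

Channel A: Flow area A = b·y = 5.57 × 5.3 = 29.52 m². Wetted perimeter P = b + 2y = 5.57 + 2×5.3 = 16.17 m. Hydraulic radius R = A/P = 29.52/16.17 = 1.826 m. Q_A = (1/0.019)·29.52·1.826^(2/3)·√0.001799 = 98.43 m³/s.
Channel B: For a triangular section with side slope z = 3.7: A = zy² = 3.7×1.31² = 6.35 m²; P = 2y√(1+z²) = 2×1.31×3.833 = 10.04 m. Hydraulic radius R = A/P = 6.35/10.04 = 0.6323 m. Q_B = (1/0.019)·6.35·0.6323^(2/3)·√0.001799 = 10.44 m³/s.
The larger discharge is 98.43 m³/s and the smaller is 10.44 m³/s; the ratio is 9.43.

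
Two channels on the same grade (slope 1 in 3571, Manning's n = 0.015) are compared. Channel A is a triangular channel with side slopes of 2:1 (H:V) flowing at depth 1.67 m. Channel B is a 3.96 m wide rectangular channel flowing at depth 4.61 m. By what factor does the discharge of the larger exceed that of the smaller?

4.94

Channel A: For a triangular section with side slope z = 2: A = zy² = 2×1.67² = 5.578 m²; P = 2y√(1+z²) = 2×1.67×2.236 = 7.468 m. Hydraulic radius R = A/P = 5.578/7.468 = 0.7468 m. Q_A = (1/0.015)·5.578·0.7468^(2/3)·√0.00028 = 5.122 m³/s.
Channel B: Flow area A = b·y = 3.96 × 4.61 = 18.26 m². Wetted perimeter P = b + 2y = 3.96 + 2×4.61 = 13.18 m. Hydraulic radius R = A/P = 18.26/13.18 = 1.385 m. Q_B = (1/0.015)·18.26·1.385^(2/3)·√0.00028 = 25.31 m³/s.
The larger discharge is 25.31 m³/s and the smaller is 5.122 m³/s; the ratio is 4.94.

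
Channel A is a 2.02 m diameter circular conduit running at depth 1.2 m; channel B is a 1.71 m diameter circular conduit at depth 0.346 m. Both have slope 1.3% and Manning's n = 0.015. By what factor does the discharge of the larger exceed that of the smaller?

11.5

Channel A: For a circular section of diameter D = 2.02 m at depth y = 1.2 m, the central angle is θ = 2 arccos(1 − 2y/D) = 3.52 rad. Then A = (D²/8)(θ − sin θ) = 1.984 m² and P = Dθ/2 = 3.555 m. Hydraulic radius R = A/P = 1.984/3.555 = 0.558 m. Q_A = (1/0.015)·1.984·0.558^(2/3)·√0.013 = 10.22 m³/s.
Channel B: For a circular section of diameter D = 1.71 m at depth y = 0.346 m, the central angle is θ = 2 arccos(1 − 2y/D) = 1.866 rad. Then A = (D²/8)(θ − sin θ) = 0.3325 m² and P = Dθ/2 = 1.596 m. Hydraulic radius R = A/P = 0.3325/1.596 = 0.2084 m. Q_B = (1/0.015)·0.3325·0.2084^(2/3)·√0.013 = 0.8882 m³/s.
The larger discharge is 10.22 m³/s and the smaller is 0.8882 m³/s; the ratio is 11.5.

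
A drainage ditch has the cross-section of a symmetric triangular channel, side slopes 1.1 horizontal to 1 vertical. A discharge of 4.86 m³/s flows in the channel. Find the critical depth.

At critical depth, Q² T / (g A³) = 1, i.e. A³/T = Q²/g = 4.86²/9.81 = 2.408.
Trying y = 1.18 m: A³/T = 1.384 — short.
Trying y = 1.32 m: A³/T = 2.425 — ≈ 2.408.

y_c = 1.32 m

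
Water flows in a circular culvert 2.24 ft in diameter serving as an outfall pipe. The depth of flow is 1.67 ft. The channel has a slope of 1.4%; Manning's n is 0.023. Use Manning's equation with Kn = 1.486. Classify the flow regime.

For a circular section of diameter D = 2.24 ft at depth y = 1.67 ft, the central angle is θ = 2 arccos(1 − 2y/D) = 4.168 rad. Then A = (D²/8)(θ − sin θ) = 3.151 ft² and P = Dθ/2 = 4.668 ft.
Hydraulic radius R = A/P = 3.151/4.668 = 0.6749 ft.
V = (1.486/n) R^(2/3) √S = (1.486/0.023) × 0.6749^(2/3) × √0.014 = 5.882 ft/s. Hydraulic depth D_h = A/T = 3.151/1.951 = 1.615 ft.
Froude number Fr = V/√(g·D_h) = 5.882/√(32.2×1.615) = 0.816, which is less than 1, so the flow is subcritical.

subcritical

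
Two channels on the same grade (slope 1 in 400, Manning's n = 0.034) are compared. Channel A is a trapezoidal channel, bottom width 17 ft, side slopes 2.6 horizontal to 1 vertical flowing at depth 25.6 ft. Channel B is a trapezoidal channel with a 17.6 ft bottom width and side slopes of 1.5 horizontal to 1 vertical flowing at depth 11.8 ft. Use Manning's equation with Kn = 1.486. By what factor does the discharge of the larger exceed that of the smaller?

7.97

Channel A: With bottom width b = 17 ft and side slope z = 2.6: A = (b + zy)y = (17 + 2.6×25.6)×25.6 = 2139 ft²; P = b + 2y√(1+z²) = 17 + 2×25.6×2.786 = 159.6 ft. Hydraulic radius R = A/P = 2139/159.6 = 13.4 ft. Q_A = (1.486/0.034)·2139·13.4^(2/3)·√0.0025 = 26370 ft³/s.
Channel B: With bottom width b = 17.6 ft and side slope z = 1.5: A = (b + zy)y = (17.6 + 1.5×11.8)×11.8 = 416.5 ft²; P = b + 2y√(1+z²) = 17.6 + 2×11.8×1.803 = 60.15 ft. Hydraulic radius R = A/P = 416.5/60.15 = 6.926 ft. Q_B = (1.486/0.034)·416.5·6.926^(2/3)·√0.0025 = 3307 ft³/s.
The larger discharge is 26370 ft³/s and the smaller is 3307 ft³/s; the ratio is 7.97.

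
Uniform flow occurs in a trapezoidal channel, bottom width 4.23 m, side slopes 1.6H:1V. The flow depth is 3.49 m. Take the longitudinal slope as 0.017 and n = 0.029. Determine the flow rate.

With bottom width b = 4.23 m and side slope z = 1.6: A = (b + zy)y = (4.23 + 1.6×3.49)×3.49 = 34.25 m²; P = b + 2y√(1+z²) = 4.23 + 2×3.49×1.887 = 17.4 m.
Hydraulic radius R = A/P = 34.25/17.4 = 1.968 m.
Manning's equation: Q = (1/n) A R^(2/3) S^(1/2) = (1/0.029) × 34.25 × 1.968^(2/3) × 0.017^(1/2) = 242 m³/s.

Q = 242 m³/s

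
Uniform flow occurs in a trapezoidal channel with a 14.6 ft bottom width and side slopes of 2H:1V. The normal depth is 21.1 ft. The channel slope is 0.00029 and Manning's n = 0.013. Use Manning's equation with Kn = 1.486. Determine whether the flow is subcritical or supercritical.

With bottom width b = 14.6 ft and side slope z = 2: A = (b + zy)y = (14.6 + 2×21.1)×21.1 = 1198 ft²; P = b + 2y√(1+z²) = 14.6 + 2×21.1×2.236 = 109 ft.
Hydraulic radius R = A/P = 1198/109 = 11 ft.
V = (1.486/n) R^(2/3) √S = (1.486/0.013) × 11^(2/3) × √0.00029 = 9.627 ft/s. Hydraulic depth D_h = A/T = 1198/99 = 12.11 ft.
Froude number Fr = V/√(g·D_h) = 9.627/√(32.2×12.11) = 0.488, which is less than 1, so the flow is subcritical.

subcritical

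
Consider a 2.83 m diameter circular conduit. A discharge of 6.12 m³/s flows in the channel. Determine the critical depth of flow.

At critical depth, Q² T / (g A³) = 1, i.e. A³/T = Q²/g = 6.12²/9.81 = 3.818.
At y = 1.31 m: A³/T = 8.187 — too large.
At y = 0.745 m: A³/T = 0.9278 — too small.
At y = 1.07 m: A³/T = 3.767 — ≈ 3.818.

y_c = 1.07 m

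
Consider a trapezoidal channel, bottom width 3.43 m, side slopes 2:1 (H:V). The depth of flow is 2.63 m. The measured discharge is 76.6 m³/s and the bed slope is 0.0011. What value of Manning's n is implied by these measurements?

With bottom width b = 3.43 m and side slope z = 2: A = (b + zy)y = (3.43 + 2×2.63)×2.63 = 22.85 m²; P = b + 2y√(1+z²) = 3.43 + 2×2.63×2.236 = 15.19 m.
Hydraulic radius R = A/P = 22.85/15.19 = 1.504 m.
Rearranging Manning's equation: n = (1/Q) A R^(2/3) S^(1/2) = (1/76.6) × 22.85 × 1.504^(2/3) × √0.0011 = 0.013.

n = 0.013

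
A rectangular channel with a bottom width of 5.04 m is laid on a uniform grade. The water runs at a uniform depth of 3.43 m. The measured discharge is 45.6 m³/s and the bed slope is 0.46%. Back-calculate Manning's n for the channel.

n = 0.033

Flow area A = b·y = 5.04 × 3.43 = 17.29 m². Wetted perimeter P = b + 2y = 5.04 + 2×3.43 = 11.9 m.
Hydraulic radius R = A/P = 17.29/11.9 = 1.453 m.
Rearranging Manning's equation: n = (1/Q) A R^(2/3) S^(1/2) = (1/45.6) × 17.29 × 1.453^(2/3) × √0.0046 = 0.033.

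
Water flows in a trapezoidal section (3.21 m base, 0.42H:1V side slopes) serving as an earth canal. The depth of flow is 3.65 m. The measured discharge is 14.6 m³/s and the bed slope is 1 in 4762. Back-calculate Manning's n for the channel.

With bottom width b = 3.21 m and side slope z = 0.42: A = (b + zy)y = (3.21 + 0.42×3.65)×3.65 = 17.31 m²; P = b + 2y√(1+z²) = 3.21 + 2×3.65×1.085 = 11.13 m.
Hydraulic radius R = A/P = 17.31/11.13 = 1.556 m.
Rearranging Manning's equation: n = (1/Q) A R^(2/3) S^(1/2) = (1/14.6) × 17.31 × 1.556^(2/3) × √0.00021 = 0.0231.

n = 0.0231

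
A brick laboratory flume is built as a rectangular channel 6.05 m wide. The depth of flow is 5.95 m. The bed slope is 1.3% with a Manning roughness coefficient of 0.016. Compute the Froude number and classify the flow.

Flow area A = b·y = 6.05 × 5.95 = 36 m². Wetted perimeter P = b + 2y = 6.05 + 2×5.95 = 17.95 m.
Hydraulic radius R = A/P = 36/17.95 = 2.005 m.
V = (1/n) R^(2/3) √S = (1/0.016) × 2.005^(2/3) × √0.013 = 11.33 m/s. Hydraulic depth D_h = A/T = 36/6.05 = 5.95 m.
Froude number Fr = V/√(g·D_h) = 11.33/√(9.81×5.95) = 1.48, which is greater than 1, so the flow is supercritical.

supercritical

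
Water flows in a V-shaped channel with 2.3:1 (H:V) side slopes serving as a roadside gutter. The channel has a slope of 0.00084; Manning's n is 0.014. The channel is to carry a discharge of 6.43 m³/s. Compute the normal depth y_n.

Manning's equation rearranged: A R^(2/3) = nQ / (1·√S) = 0.014 × 6.43 / (√0.00084) = 3.106.
Try y = 1.63 m: A R^(2/3) = 5.033 — high.
Try y = 1.08 m: A R^(2/3) = 1.679 — low.
Try y = 1.36 m: A R^(2/3) = 3.105 — matches.

y_n = 1.36 m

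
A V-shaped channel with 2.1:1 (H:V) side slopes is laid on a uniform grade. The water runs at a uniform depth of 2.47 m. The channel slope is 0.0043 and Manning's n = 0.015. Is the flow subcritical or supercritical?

supercritical

For a triangular section with side slope z = 2.1: A = zy² = 2.1×2.47² = 12.81 m²; P = 2y√(1+z²) = 2×2.47×2.326 = 11.49 m.
Hydraulic radius R = A/P = 12.81/11.49 = 1.115 m.
V = (1/n) R^(2/3) √S = (1/0.015) × 1.115^(2/3) × √0.0043 = 4.701 m/s. Hydraulic depth D_h = A/T = 12.81/10.37 = 1.235 m.
Froude number Fr = V/√(g·D_h) = 4.701/√(9.81×1.235) = 1.35, which is greater than 1, so the flow is supercritical.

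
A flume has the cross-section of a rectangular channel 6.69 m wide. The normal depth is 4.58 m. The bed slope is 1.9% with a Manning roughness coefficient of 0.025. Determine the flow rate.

Flow area A = b·y = 6.69 × 4.58 = 30.64 m². Wetted perimeter P = b + 2y = 6.69 + 2×4.58 = 15.85 m.
Hydraulic radius R = A/P = 30.64/15.85 = 1.933 m.
Manning's equation: Q = (1/n) A R^(2/3) S^(1/2) = (1/0.025) × 30.64 × 1.933^(2/3) × 0.019^(1/2) = 262 m³/s.

Q = 262 m³/s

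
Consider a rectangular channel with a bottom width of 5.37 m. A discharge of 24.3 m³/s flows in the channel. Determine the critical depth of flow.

For a rectangular channel, critical depth y_c = (q²/g)^(1/3) where q = Q/b = 24.3/5.37 = 4.525 m²/s.
So y_c = (4.525²/9.81)^(1/3) = 1.28 m.

y_c = 1.28 m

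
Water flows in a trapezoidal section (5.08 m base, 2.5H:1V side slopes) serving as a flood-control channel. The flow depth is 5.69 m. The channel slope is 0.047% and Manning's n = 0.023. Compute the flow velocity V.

With bottom width b = 5.08 m and side slope z = 2.5: A = (b + zy)y = (5.08 + 2.5×5.69)×5.69 = 109.8 m²; P = b + 2y√(1+z²) = 5.08 + 2×5.69×2.693 = 35.72 m.
Hydraulic radius R = A/P = 109.8/35.72 = 3.075 m.
From Manning's equation, V = (1/n) R^(2/3) S^(1/2) = (1/0.023) × 3.075^(2/3) × 0.00047^(1/2) = 1.99 m/s.

V = 1.99 m/s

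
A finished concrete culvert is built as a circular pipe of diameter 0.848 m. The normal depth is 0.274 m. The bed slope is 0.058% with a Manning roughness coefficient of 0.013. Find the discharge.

Q = 0.084 m³/s

For a circular section of diameter D = 0.848 m at depth y = 0.274 m, the central angle is θ = 2 arccos(1 − 2y/D) = 2.418 rad. Then A = (D²/8)(θ − sin θ) = 0.1579 m² and P = Dθ/2 = 1.025 m.
Hydraulic radius R = A/P = 0.1579/1.025 = 0.154 m.
Manning's equation: Q = (1/n) A R^(2/3) S^(1/2) = (1/0.013) × 0.1579 × 0.154^(2/3) × 0.00058^(1/2) = 0.084 m³/s.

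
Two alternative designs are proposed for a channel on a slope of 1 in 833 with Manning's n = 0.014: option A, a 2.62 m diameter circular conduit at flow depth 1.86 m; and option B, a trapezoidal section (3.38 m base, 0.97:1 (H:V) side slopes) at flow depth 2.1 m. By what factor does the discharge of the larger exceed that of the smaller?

3.77

Channel A: For a circular section of diameter D = 2.62 m at depth y = 1.86 m, the central angle is θ = 2 arccos(1 − 2y/D) = 4.008 rad. Then A = (D²/8)(θ − sin θ) = 4.093 m² and P = Dθ/2 = 5.251 m. Hydraulic radius R = A/P = 4.093/5.251 = 0.7795 m. Q_A = (1/0.014)·4.093·0.7795^(2/3)·√0.0012 = 8.58 m³/s.
Channel B: With bottom width b = 3.38 m and side slope z = 0.97: A = (b + zy)y = (3.38 + 0.97×2.1)×2.1 = 11.38 m²; P = b + 2y√(1+z²) = 3.38 + 2×2.1×1.393 = 9.231 m. Hydraulic radius R = A/P = 11.38/9.231 = 1.232 m. Q_B = (1/0.014)·11.38·1.232^(2/3)·√0.0012 = 32.36 m³/s.
The larger discharge is 32.36 m³/s and the smaller is 8.58 m³/s; the ratio is 3.77.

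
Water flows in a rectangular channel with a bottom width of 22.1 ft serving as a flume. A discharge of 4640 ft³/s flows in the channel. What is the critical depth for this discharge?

For a rectangular channel, critical depth y_c = (q²/g)^(1/3) where q = Q/b = 4640/22.1 = 210 ft²/s.
So y_c = (210²/32.2)^(1/3) = 11.1 ft.

y_c = 11.1 ft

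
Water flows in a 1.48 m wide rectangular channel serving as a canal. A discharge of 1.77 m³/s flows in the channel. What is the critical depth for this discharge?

For a rectangular channel, critical depth y_c = (q²/g)^(1/3) where q = Q/b = 1.77/1.48 = 1.196 m²/s.
So y_c = (1.196²/9.81)^(1/3) = 0.526 m.

y_c = 0.526 m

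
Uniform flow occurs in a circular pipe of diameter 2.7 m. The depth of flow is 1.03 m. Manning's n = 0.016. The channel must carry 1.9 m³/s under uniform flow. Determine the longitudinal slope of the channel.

For a circular section of diameter D = 2.7 m at depth y = 1.03 m, the central angle is θ = 2 arccos(1 − 2y/D) = 2.663 rad. Then A = (D²/8)(θ − sin θ) = 2.007 m² and P = Dθ/2 = 3.595 m.
Hydraulic radius R = A/P = 2.007/3.595 = 0.5583 m.
From Manning's equation, S = [nQ / (1 A R^(2/3))]² = [0.016 × 1.9 / (1 × 2.007 × 0.5583^(2/3))]² = 0.000499.

S = 0.000499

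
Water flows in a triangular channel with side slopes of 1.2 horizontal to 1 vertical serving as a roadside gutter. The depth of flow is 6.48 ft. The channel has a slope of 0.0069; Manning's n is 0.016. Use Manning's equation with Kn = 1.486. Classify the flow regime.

For a triangular section with side slope z = 1.2: A = zy² = 1.2×6.48² = 50.39 ft²; P = 2y√(1+z²) = 2×6.48×1.562 = 20.24 ft.
Hydraulic radius R = A/P = 50.39/20.24 = 2.489 ft.
V = (1.486/n) R^(2/3) √S = (1.486/0.016) × 2.489^(2/3) × √0.0069 = 14.17 ft/s. Hydraulic depth D_h = A/T = 50.39/15.55 = 3.24 ft.
Froude number Fr = V/√(g·D_h) = 14.17/√(32.2×3.24) = 1.39, which is greater than 1, so the flow is supercritical.

supercritical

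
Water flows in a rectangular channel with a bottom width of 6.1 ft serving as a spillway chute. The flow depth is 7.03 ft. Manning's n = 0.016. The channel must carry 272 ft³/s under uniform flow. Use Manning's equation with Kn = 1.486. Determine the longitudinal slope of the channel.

S = 0.0017

Flow area A = b·y = 6.1 × 7.03 = 42.88 ft². Wetted perimeter P = b + 2y = 6.1 + 2×7.03 = 20.16 ft.
Hydraulic radius R = A/P = 42.88/20.16 = 2.127 ft.
From Manning's equation, S = [nQ / (1.486 A R^(2/3))]² = [0.016 × 272 / (1.486 × 42.88 × 2.127^(2/3))]² = 0.0017.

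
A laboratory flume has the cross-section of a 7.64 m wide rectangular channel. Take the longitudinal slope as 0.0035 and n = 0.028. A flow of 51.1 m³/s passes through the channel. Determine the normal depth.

y_n = 2.43 m

Manning's equation rearranged: A R^(2/3) = nQ / (1·√S) = 0.028 × 51.1 / (√0.0035) = 24.18.
Trying y = 1.84 m: A R^(2/3) = 16.24 — low.
Trying y = 2.66 m: A R^(2/3) = 27.43 — high.
Trying y = 2.43 m: A R^(2/3) = 24.17 — matches.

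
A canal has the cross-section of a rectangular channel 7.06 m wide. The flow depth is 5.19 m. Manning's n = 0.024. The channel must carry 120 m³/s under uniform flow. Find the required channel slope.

S = 0.0023

Flow area A = b·y = 7.06 × 5.19 = 36.64 m². Wetted perimeter P = b + 2y = 7.06 + 2×5.19 = 17.44 m.
Hydraulic radius R = A/P = 36.64/17.44 = 2.101 m.
From Manning's equation, S = [nQ / (1 A R^(2/3))]² = [0.024 × 120 / (1 × 36.64 × 2.101^(2/3))]² = 0.0023.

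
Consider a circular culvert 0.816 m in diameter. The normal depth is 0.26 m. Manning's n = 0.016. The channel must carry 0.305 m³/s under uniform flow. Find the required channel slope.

For a circular section of diameter D = 0.816 m at depth y = 0.26 m, the central angle is θ = 2 arccos(1 − 2y/D) = 2.399 rad. Then A = (D²/8)(θ − sin θ) = 0.1434 m² and P = Dθ/2 = 0.9789 m.
Hydraulic radius R = A/P = 0.1434/0.9789 = 0.1465 m.
From Manning's equation, S = [nQ / (1 A R^(2/3))]² = [0.016 × 0.305 / (1 × 0.1434 × 0.1465^(2/3))]² = 0.015.

S = 0.015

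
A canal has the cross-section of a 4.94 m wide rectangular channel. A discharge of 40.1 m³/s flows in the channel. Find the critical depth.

y_c = 1.89 m

For a rectangular channel, critical depth y_c = (q²/g)^(1/3) where q = Q/b = 40.1/4.94 = 8.117 m²/s.
So y_c = (8.117²/9.81)^(1/3) = 1.89 m.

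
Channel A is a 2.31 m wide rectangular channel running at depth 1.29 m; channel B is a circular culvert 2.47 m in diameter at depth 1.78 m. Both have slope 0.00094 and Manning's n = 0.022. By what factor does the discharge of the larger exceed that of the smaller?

Channel A: Flow area A = b·y = 2.31 × 1.29 = 2.98 m². Wetted perimeter P = b + 2y = 2.31 + 2×1.29 = 4.89 m. Hydraulic radius R = A/P = 2.98/4.89 = 0.6094 m. Q_A = (1/0.022)·2.98·0.6094^(2/3)·√0.00094 = 2.985 m³/s.
Channel B: For a circular section of diameter D = 2.47 m at depth y = 1.78 m, the central angle is θ = 2 arccos(1 − 2y/D) = 4.056 rad. Then A = (D²/8)(θ − sin θ) = 3.697 m² and P = Dθ/2 = 5.009 m. Hydraulic radius R = A/P = 3.697/5.009 = 0.7381 m. Q_B = (1/0.022)·3.697·0.7381^(2/3)·√0.00094 = 4.208 m³/s.
The larger discharge is 4.208 m³/s and the smaller is 2.985 m³/s; the ratio is 1.41.

1.41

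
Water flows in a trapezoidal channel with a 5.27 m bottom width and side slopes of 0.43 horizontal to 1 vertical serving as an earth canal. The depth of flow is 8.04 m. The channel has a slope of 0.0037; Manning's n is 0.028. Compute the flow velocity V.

With bottom width b = 5.27 m and side slope z = 0.43: A = (b + zy)y = (5.27 + 0.43×8.04)×8.04 = 70.17 m²; P = b + 2y√(1+z²) = 5.27 + 2×8.04×1.089 = 22.77 m.
Hydraulic radius R = A/P = 70.17/22.77 = 3.081 m.
From Manning's equation, V = (1/n) R^(2/3) S^(1/2) = (1/0.028) × 3.081^(2/3) × 0.0037^(1/2) = 4.6 m/s.

V = 4.6 m/s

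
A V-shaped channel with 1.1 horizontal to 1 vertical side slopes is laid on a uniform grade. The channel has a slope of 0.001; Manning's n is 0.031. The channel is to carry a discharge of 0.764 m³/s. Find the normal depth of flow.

y_n = 1.11 m

Manning's equation rearranged: A R^(2/3) = nQ / (1·√S) = 0.031 × 0.764 / (√0.001) = 0.749.
Try y = 0.96 m: A R^(2/3) = 0.5084 — low.
Try y = 1.29 m: A R^(2/3) = 1.118 — high.
Try y = 1.11 m: A R^(2/3) = 0.7488 — matches.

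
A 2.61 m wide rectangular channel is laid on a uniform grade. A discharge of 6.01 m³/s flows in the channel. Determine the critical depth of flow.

For a rectangular channel, critical depth y_c = (q²/g)^(1/3) where q = Q/b = 6.01/2.61 = 2.303 m²/s.
So y_c = (2.303²/9.81)^(1/3) = 0.815 m.

y_c = 0.815 m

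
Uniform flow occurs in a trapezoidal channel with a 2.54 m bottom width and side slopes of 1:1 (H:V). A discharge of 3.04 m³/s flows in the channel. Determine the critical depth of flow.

At critical depth, Q² T / (g A³) = 1, i.e. A³/T = Q²/g = 3.04²/9.81 = 0.9421.
Try y = 0.37 m: A³/T = 0.3805 — too small.
Try y = 0.581 m: A³/T = 1.611 — too large.
Try y = 0.492 m: A³/T = 0.942 — ≈ 0.9421.

y_c = 0.492 m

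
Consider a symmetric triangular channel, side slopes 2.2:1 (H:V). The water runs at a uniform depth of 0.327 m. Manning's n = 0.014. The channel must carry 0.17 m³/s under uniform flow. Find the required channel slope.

For a triangular section with side slope z = 2.2: A = zy² = 2.2×0.327² = 0.2352 m²; P = 2y√(1+z²) = 2×0.327×2.417 = 1.58 m.
Hydraulic radius R = A/P = 0.2352/1.58 = 0.1488 m.
From Manning's equation, S = [nQ / (1 A R^(2/3))]² = [0.014 × 0.17 / (1 × 0.2352 × 0.1488^(2/3))]² = 0.0013.

S = 0.0013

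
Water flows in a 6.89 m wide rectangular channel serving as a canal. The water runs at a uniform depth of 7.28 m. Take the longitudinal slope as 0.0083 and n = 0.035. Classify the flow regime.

Flow area A = b·y = 6.89 × 7.28 = 50.16 m². Wetted perimeter P = b + 2y = 6.89 + 2×7.28 = 21.45 m.
Hydraulic radius R = A/P = 50.16/21.45 = 2.338 m.
V = (1/n) R^(2/3) √S = (1/0.035) × 2.338^(2/3) × √0.0083 = 4.586 m/s. Hydraulic depth D_h = A/T = 50.16/6.89 = 7.28 m.
Froude number Fr = V/√(g·D_h) = 4.586/√(9.81×7.28) = 0.543, which is less than 1, so the flow is subcritical.

subcritical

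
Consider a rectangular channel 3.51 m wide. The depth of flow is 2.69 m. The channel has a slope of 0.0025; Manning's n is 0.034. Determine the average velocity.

Flow area A = b·y = 3.51 × 2.69 = 9.442 m². Wetted perimeter P = b + 2y = 3.51 + 2×2.69 = 8.89 m.
Hydraulic radius R = A/P = 9.442/8.89 = 1.062 m.
From Manning's equation, V = (1/n) R^(2/3) S^(1/2) = (1/0.034) × 1.062^(2/3) × 0.0025^(1/2) = 1.53 m/s.

V = 1.53 m/s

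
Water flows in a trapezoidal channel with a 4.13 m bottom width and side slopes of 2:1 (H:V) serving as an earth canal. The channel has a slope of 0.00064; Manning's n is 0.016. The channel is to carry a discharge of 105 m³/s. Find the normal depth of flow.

y_n = 3.63 m

Manning's equation rearranged: A R^(2/3) = nQ / (1·√S) = 0.016 × 105 / (√0.00064) = 66.41.
At y = 4.33 m: A R^(2/3) = 98.09 — too large.
At y = 2.71 m: A R^(2/3) = 35.3 — too small.
At y = 3.63 m: A R^(2/3) = 66.29 — close enough.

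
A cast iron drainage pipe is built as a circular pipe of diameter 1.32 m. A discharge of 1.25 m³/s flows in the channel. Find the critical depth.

At critical depth, Q² T / (g A³) = 1, i.e. A³/T = Q²/g = 1.25²/9.81 = 0.1593.
At y = 0.441 m: A³/T = 0.05161 — too small.
At y = 0.727 m: A³/T = 0.3511 — too large.
At y = 0.591 m: A³/T = 0.1591 — matches.

y_c = 0.591 m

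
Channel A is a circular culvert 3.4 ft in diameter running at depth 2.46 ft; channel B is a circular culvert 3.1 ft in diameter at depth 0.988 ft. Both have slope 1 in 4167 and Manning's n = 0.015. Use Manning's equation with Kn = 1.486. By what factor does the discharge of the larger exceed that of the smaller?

Channel A: For a circular section of diameter D = 3.4 ft at depth y = 2.46 ft, the central angle is θ = 2 arccos(1 − 2y/D) = 4.069 rad. Then A = (D²/8)(θ − sin θ) = 7.035 ft² and P = Dθ/2 = 6.917 ft. Hydraulic radius R = A/P = 7.035/6.917 = 1.017 ft. Q_A = (1.486/0.015)·7.035·1.017^(2/3)·√0.00024 = 10.92 ft³/s.
Channel B: For a circular section of diameter D = 3.1 ft at depth y = 0.988 ft, the central angle is θ = 2 arccos(1 − 2y/D) = 2.4 rad. Then A = (D²/8)(θ − sin θ) = 2.071 ft² and P = Dθ/2 = 3.719 ft. Hydraulic radius R = A/P = 2.071/3.719 = 0.5567 ft. Q_B = (1.486/0.015)·2.071·0.5567^(2/3)·√0.00024 = 2.15 ft³/s.
The larger discharge is 10.92 ft³/s and the smaller is 2.15 ft³/s; the ratio is 5.08.

5.08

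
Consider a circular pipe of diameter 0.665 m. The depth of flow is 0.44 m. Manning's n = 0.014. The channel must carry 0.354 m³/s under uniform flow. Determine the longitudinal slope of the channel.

S = 0.0037

For a circular section of diameter D = 0.665 m at depth y = 0.44 m, the central angle is θ = 2 arccos(1 − 2y/D) = 3.8 rad. Then A = (D²/8)(θ − sin θ) = 0.2439 m² and P = Dθ/2 = 1.264 m.
Hydraulic radius R = A/P = 0.2439/1.264 = 0.193 m.
From Manning's equation, S = [nQ / (1 A R^(2/3))]² = [0.014 × 0.354 / (1 × 0.2439 × 0.193^(2/3))]² = 0.0037.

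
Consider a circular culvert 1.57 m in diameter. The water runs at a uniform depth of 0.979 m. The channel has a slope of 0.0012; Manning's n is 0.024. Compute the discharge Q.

Q = 1.07 m³/s

For a circular section of diameter D = 1.57 m at depth y = 0.979 m, the central angle is θ = 2 arccos(1 − 2y/D) = 3.641 rad. Then A = (D²/8)(θ − sin θ) = 1.269 m² and P = Dθ/2 = 2.858 m.
Hydraulic radius R = A/P = 1.269/2.858 = 0.4441 m.
Manning's equation: Q = (1/n) A R^(2/3) S^(1/2) = (1/0.024) × 1.269 × 0.4441^(2/3) × 0.0012^(1/2) = 1.07 m³/s.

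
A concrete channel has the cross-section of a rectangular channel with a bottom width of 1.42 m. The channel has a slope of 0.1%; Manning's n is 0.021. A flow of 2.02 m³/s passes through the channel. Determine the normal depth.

y_n = 1.53 m

Manning's equation rearranged: A R^(2/3) = nQ / (1·√S) = 0.021 × 2.02 / (√0.001) = 1.341.
At y = 1.37 m: A R^(2/3) = 1.172 — too small.
At y = 1.79 m: A R^(2/3) = 1.619 — too large.
At y = 1.53 m: A R^(2/3) = 1.341 — matches.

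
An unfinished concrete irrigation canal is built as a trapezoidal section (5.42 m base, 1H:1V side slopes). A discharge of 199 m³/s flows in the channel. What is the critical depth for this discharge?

y_c = 4.01 m

At critical depth, Q² T / (g A³) = 1, i.e. A³/T = Q²/g = 199²/9.81 = 4037.
Try y = 4.87 m: A³/T = 8301 — high.
Try y = 3.33 m: A³/T = 2048 — low.
Try y = 4.01 m: A³/T = 4023 — ≈ 4037.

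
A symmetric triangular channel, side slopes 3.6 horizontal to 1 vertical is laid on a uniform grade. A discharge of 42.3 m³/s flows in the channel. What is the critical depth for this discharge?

At critical depth, Q² T / (g A³) = 1, i.e. A³/T = Q²/g = 42.3²/9.81 = 182.4.
Try y = 1.49 m: A³/T = 47.59 — low.
Try y = 2.2 m: A³/T = 334 — high.
Try y = 1.95 m: A³/T = 182.7 — ≈ 182.4.

y_c = 1.95 m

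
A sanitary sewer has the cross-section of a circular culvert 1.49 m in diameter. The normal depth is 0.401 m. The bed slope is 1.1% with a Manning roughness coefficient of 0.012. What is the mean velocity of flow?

For a circular section of diameter D = 1.49 m at depth y = 0.401 m, the central angle is θ = 2 arccos(1 − 2y/D) = 2.182 rad. Then A = (D²/8)(θ − sin θ) = 0.3781 m² and P = Dθ/2 = 1.625 m.
Hydraulic radius R = A/P = 0.3781/1.625 = 0.2326 m.
From Manning's equation, V = (1/n) R^(2/3) S^(1/2) = (1/0.012) × 0.2326^(2/3) × 0.011^(1/2) = 3.31 m/s.

V = 3.31 m/s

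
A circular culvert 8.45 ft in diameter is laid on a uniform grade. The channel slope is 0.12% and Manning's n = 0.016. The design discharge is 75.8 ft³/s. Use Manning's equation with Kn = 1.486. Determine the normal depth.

y_n = 2.91 ft

Manning's equation rearranged: A R^(2/3) = nQ / (1.486·√S) = 0.016 × 75.8 / (1.486 × √0.0012) = 23.56.
At y = 2.07 ft: A R^(2/3) = 12.15 — low.
At y = 3.63 ft: A R^(2/3) = 35.41 — high.
At y = 2.91 ft: A R^(2/3) = 23.55 — matches.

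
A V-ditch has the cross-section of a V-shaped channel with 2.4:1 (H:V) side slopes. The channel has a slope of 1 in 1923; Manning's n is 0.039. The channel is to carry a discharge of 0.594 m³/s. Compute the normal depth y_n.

y_n = 0.879 m

Manning's equation rearranged: A R^(2/3) = nQ / (1·√S) = 0.039 × 0.594 / (√0.00052) = 1.016.
Try y = 0.966 m: A R^(2/3) = 1.307 — over.
Try y = 0.694 m: A R^(2/3) = 0.5411 — short.
Try y = 0.879 m: A R^(2/3) = 1.016 — ≈ 1.016.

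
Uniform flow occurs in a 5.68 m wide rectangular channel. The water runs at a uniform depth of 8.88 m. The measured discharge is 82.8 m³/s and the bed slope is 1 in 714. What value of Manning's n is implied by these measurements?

Flow area A = b·y = 5.68 × 8.88 = 50.44 m². Wetted perimeter P = b + 2y = 5.68 + 2×8.88 = 23.44 m.
Hydraulic radius R = A/P = 50.44/23.44 = 2.152 m.
Rearranging Manning's equation: n = (1/Q) A R^(2/3) S^(1/2) = (1/82.8) × 50.44 × 2.152^(2/3) × √0.001401 = 0.038.

n = 0.038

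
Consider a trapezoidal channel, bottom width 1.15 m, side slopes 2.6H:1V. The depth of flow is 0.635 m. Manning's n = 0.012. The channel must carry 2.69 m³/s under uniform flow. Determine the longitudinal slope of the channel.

With bottom width b = 1.15 m and side slope z = 2.6: A = (b + zy)y = (1.15 + 2.6×0.635)×0.635 = 1.779 m²; P = b + 2y√(1+z²) = 1.15 + 2×0.635×2.786 = 4.688 m.
Hydraulic radius R = A/P = 1.779/4.688 = 0.3794 m.
From Manning's equation, S = [nQ / (1 A R^(2/3))]² = [0.012 × 2.69 / (1 × 1.779 × 0.3794^(2/3))]² = 0.0012.

S = 0.0012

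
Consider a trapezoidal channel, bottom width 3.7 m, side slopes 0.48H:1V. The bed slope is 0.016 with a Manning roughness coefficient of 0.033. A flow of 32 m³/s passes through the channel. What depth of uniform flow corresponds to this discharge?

y_n = 1.77 m

Manning's equation rearranged: A R^(2/3) = nQ / (1·√S) = 0.033 × 32 / (√0.016) = 8.348.
At y = 2.04 m: A R^(2/3) = 10.54 — too large.
At y = 1.4 m: A R^(2/3) = 5.703 — too small.
At y = 1.77 m: A R^(2/3) = 8.35 — ≈ 8.348.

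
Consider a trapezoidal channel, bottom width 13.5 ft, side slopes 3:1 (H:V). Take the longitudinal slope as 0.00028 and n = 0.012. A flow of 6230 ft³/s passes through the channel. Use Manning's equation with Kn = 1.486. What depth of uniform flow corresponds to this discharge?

y_n = 14 ft

Manning's equation rearranged: A R^(2/3) = nQ / (1.486·√S) = 0.012 × 6230 / (1.486 × √0.00028) = 3007.
Trying y = 15.6 ft: A R^(2/3) = 3883 — over.
Trying y = 10.3 ft: A R^(2/3) = 1479 — short.
Trying y = 14 ft: A R^(2/3) = 3007 — close enough.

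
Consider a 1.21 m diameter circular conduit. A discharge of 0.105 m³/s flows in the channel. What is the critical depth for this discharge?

y_c = 0.17 m

At critical depth, Q² T / (g A³) = 1, i.e. A³/T = Q²/g = 0.105²/9.81 = 0.001124.
At y = 0.129 m: A³/T = 0.0003804 — too small.
At y = 0.17 m: A³/T = 0.001131 — ≈ 0.001124.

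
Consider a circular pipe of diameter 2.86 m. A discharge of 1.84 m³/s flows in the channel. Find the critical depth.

At critical depth, Q² T / (g A³) = 1, i.e. A³/T = Q²/g = 1.84²/9.81 = 0.3451.
Trying y = 0.736 m: A³/T = 0.8953 — over.
Trying y = 0.577 m: A³/T = 0.3461 — close enough.

y_c = 0.577 m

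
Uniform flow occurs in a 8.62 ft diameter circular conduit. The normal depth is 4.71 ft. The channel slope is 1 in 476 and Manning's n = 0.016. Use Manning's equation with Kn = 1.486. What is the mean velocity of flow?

V = 7.36 ft/s

For a circular section of diameter D = 8.62 ft at depth y = 4.71 ft, the central angle is θ = 2 arccos(1 − 2y/D) = 3.327 rad. Then A = (D²/8)(θ − sin θ) = 32.62 ft² and P = Dθ/2 = 14.34 ft.
Hydraulic radius R = A/P = 32.62/14.34 = 2.275 ft.
From Manning's equation, V = (1.486/n) R^(2/3) S^(1/2) = (1.486/0.016) × 2.275^(2/3) × 0.002101^(1/2) = 7.36 ft/s.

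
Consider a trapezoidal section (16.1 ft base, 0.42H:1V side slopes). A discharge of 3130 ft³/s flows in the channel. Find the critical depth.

y_c = 9.65 ft

At critical depth, Q² T / (g A³) = 1, i.e. A³/T = Q²/g = 3130²/32.2 = 304300.
Trying y = 11.1 ft: A³/T = 481400 — too large.
Trying y = 9.65 ft: A³/T = 303900 — matches.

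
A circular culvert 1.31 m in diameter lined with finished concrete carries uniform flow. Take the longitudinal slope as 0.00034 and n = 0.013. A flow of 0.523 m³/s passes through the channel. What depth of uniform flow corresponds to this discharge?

y_n = 0.713 m

Manning's equation rearranged: A R^(2/3) = nQ / (1·√S) = 0.013 × 0.523 / (√0.00034) = 0.3687.
Try y = 0.506 m: A R^(2/3) = 0.2024 — too small.
Try y = 0.819 m: A R^(2/3) = 0.4577 — too large.
Try y = 0.713 m: A R^(2/3) = 0.3688 — matches.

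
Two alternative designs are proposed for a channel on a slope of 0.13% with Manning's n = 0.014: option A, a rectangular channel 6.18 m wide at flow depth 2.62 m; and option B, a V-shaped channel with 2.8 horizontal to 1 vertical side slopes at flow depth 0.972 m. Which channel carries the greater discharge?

channel A

Channel A: Flow area A = b·y = 6.18 × 2.62 = 16.19 m². Wetted perimeter P = b + 2y = 6.18 + 2×2.62 = 11.42 m. Hydraulic radius R = A/P = 16.19/11.42 = 1.418 m. Q_A = (1/0.014)·16.19·1.418^(2/3)·√0.0013 = 52.63 m³/s.
Channel B: For a triangular section with side slope z = 2.8: A = zy² = 2.8×0.972² = 2.645 m²; P = 2y√(1+z²) = 2×0.972×2.973 = 5.78 m. Hydraulic radius R = A/P = 2.645/5.78 = 0.4577 m. Q_B = (1/0.014)·2.645·0.4577^(2/3)·√0.0013 = 4.046 m³/s.
Q_A = 52.63 m³/s vs Q_B = 4.046 m³/s, so channel A carries more.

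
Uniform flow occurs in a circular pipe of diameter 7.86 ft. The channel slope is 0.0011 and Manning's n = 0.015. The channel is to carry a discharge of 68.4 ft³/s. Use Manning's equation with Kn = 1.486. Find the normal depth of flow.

y_n = 2.81 ft

Manning's equation rearranged: A R^(2/3) = nQ / (1.486·√S) = 0.015 × 68.4 / (1.486 × √0.0011) = 20.82.
Try y = 3.16 ft: A R^(2/3) = 25.89 — high.
Try y = 2.81 ft: A R^(2/3) = 20.83 — matches.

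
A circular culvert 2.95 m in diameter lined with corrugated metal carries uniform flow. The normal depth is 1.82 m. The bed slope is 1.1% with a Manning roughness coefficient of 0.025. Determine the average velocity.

V = 3.71 m/s

For a circular section of diameter D = 2.95 m at depth y = 1.82 m, the central angle is θ = 2 arccos(1 − 2y/D) = 3.614 rad. Then A = (D²/8)(θ − sin θ) = 4.426 m² and P = Dθ/2 = 5.33 m.
Hydraulic radius R = A/P = 4.426/5.33 = 0.8303 m.
From Manning's equation, V = (1/n) R^(2/3) S^(1/2) = (1/0.025) × 0.8303^(2/3) × 0.011^(1/2) = 3.71 m/s.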